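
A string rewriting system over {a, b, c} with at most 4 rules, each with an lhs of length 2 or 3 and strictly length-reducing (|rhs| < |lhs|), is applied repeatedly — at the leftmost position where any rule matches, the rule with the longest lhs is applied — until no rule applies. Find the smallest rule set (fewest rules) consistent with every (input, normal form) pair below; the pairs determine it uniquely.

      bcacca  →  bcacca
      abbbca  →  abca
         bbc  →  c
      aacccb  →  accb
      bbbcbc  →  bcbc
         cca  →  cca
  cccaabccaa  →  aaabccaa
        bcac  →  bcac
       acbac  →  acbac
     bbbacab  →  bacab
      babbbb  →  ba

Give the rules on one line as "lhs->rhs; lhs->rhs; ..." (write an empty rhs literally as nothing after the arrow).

aac->a; bb->; ccc->a

  | bcacca
  | abbbca => abca
  | bbc => c
  | aacccb => accb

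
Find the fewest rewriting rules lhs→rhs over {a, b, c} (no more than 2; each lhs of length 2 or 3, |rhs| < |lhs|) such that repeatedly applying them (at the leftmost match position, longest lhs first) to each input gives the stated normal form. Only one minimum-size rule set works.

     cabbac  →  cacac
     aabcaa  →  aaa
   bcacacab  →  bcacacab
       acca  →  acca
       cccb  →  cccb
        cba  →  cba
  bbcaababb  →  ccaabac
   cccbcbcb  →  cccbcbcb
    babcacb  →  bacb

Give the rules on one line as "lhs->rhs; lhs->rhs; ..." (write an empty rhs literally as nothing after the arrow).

abc->; bb->c

  | cabbac => cacac
  | aabcaa => aaa
  | bcacacab
  | acca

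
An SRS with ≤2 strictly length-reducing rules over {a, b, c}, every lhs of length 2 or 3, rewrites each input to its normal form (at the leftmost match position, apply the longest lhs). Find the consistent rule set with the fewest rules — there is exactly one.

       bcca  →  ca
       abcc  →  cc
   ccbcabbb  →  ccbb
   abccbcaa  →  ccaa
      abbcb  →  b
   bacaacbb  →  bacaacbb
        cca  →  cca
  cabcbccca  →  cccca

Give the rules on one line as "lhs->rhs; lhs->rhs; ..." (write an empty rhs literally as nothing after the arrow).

ab->; bc->

  | bcca => ca
  | abcc => cc
  | ccbcabbb => ccabbb => ccbb
  | abccbcaa => ccbcaa => ccaa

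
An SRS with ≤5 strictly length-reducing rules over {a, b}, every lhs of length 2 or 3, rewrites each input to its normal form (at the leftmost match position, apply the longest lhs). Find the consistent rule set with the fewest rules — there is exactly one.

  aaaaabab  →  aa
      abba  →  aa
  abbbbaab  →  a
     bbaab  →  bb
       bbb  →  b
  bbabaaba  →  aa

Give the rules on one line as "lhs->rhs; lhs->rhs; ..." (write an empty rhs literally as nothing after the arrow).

aab->; ab->a; bab->ab; bbb->b

  | aaaaabab => aaaab => aa
  | abba => aba => aa
  | abbbbaab => abbbaab => abbaab => abaab => aaab => a
  | bbaab => bb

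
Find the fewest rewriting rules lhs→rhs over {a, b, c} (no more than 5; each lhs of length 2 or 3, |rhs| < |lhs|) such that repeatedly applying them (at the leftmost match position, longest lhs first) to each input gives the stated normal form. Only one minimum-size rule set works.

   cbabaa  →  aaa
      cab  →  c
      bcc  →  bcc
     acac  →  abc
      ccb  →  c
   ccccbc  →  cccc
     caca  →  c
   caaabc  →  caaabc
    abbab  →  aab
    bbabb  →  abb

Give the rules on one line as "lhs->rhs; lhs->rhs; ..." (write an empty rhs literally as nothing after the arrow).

  | cbabaa => abaa => aaa
  | cab => c
  | bcc
  | acac => abc

aca->ab; ba->a; cab->c; cb->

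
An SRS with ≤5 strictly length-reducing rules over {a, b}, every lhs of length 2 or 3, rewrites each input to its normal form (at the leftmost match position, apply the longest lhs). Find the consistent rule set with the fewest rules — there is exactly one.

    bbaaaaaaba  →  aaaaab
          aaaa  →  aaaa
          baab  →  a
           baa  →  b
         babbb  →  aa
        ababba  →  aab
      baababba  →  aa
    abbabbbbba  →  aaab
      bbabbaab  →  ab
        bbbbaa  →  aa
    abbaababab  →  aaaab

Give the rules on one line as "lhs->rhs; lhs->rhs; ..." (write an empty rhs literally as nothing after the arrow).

  | bbaaaaaaba => aaaaaba => aaaaab
  | aaaa
  | baab => bab => a
  | baa => ba => b

ba->b; bab->a; bb->a; bba->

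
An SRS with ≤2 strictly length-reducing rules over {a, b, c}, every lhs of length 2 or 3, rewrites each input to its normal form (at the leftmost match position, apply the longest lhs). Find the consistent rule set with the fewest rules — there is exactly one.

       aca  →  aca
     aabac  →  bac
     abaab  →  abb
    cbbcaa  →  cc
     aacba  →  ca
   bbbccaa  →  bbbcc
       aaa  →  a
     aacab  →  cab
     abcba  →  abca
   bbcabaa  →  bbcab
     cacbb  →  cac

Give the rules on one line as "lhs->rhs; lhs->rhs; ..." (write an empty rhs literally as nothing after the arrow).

aa->; cb->c

  | aca
  | aabac => bac
  | abaab => abb
  | cbbcaa => cbcaa => ccaa => cc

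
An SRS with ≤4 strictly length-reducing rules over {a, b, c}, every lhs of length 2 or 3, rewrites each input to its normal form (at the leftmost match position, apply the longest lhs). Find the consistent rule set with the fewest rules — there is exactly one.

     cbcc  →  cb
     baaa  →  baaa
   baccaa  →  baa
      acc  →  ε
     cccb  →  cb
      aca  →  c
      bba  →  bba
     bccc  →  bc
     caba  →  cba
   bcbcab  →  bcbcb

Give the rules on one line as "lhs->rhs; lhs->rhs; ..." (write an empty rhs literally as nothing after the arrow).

  | cbcc => cb
  | baaa
  | baccaa => bccaa => baa
  | acc => cc => ε

ac->c; ca->c; cc->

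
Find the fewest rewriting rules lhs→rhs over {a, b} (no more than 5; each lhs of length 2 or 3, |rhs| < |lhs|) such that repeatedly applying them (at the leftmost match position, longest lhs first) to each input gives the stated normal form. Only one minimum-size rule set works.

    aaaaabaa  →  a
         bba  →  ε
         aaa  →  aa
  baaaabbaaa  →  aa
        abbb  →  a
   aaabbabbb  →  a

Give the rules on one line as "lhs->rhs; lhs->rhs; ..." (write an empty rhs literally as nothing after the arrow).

  | aaaaabaa => aaaabaa => aaabaa => aabaa => bbaa => a
  | bba => ε
  | aaa => aa
  | baaaabbaaa => baaabbaaa => baabbaaa => bbbbaaa => abbaaa => aaa => aa

aaa->aa; aab->bb; bb->a; bba->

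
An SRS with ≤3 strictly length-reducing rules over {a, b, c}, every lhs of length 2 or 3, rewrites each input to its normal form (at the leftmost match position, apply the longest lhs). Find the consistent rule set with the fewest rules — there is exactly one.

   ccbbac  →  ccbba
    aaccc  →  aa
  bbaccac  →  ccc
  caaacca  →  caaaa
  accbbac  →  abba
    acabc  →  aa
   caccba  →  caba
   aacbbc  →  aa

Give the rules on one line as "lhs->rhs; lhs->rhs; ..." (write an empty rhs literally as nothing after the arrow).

ac->a; baa->cc; bc->c

  | ccbbac => ccbba
  | aaccc => aacc => aac => aa
  | bbaccac => bbacac => bbaac => bccc => ccc
  | caaacca => caaaca => caaaa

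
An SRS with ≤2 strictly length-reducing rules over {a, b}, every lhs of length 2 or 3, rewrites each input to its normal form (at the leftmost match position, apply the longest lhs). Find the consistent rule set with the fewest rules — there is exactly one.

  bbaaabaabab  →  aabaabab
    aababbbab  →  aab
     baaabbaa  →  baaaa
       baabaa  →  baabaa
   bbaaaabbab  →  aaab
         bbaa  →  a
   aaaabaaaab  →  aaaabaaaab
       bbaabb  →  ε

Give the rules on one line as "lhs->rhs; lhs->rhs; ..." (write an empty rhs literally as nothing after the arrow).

abb->; bba->

  | bbaaabaabab => aabaabab
  | aababbbab => aabbab => aab
  | baaabbaa => baaaa
  | baabaa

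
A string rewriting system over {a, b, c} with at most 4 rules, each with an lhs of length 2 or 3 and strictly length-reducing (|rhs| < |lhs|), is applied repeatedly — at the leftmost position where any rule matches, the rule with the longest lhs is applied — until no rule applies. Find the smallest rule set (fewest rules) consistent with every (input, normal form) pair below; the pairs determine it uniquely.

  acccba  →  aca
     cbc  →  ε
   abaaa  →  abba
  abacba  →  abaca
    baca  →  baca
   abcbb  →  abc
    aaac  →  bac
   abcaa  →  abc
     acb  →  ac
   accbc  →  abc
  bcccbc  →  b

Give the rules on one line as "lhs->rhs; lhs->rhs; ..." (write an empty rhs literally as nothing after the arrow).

  | acccba => acba => aca
  | cbc => cc => ε
  | abaaa => abba
  | abacba => abaca

aa->b; cb->c; cc->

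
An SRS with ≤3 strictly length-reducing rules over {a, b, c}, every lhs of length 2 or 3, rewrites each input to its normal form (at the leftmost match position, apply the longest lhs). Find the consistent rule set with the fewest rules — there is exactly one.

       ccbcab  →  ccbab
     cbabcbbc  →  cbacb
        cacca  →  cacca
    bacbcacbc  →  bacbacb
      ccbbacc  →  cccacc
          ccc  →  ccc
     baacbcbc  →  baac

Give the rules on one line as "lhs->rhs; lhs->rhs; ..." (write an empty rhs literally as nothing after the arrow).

  | ccbcab => ccbab
  | cbabcbbc => cbabbbc => cbacbc => cbacb
  | cacca
  | bacbcacbc => bacbacbc => bacbacb

bb->c; bbc->; bc->b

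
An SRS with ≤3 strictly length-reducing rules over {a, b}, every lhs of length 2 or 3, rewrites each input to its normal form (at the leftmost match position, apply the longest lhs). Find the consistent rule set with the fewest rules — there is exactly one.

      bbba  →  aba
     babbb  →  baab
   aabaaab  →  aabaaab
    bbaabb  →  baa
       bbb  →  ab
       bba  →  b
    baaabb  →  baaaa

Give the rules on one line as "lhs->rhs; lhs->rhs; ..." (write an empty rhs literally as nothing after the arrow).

  | bbba => aba
  | babbb => baab
  | aabaaab
  | bbaabb => babb => baa

bb->a; bba->b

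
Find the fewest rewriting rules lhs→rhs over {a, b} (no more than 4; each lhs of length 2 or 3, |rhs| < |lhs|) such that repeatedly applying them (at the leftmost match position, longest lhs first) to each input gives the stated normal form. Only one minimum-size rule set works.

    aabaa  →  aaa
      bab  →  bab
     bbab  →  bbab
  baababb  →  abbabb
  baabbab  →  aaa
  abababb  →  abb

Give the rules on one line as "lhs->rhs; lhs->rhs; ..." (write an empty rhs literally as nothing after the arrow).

aab->a; aba->a; baa->ab; bbb->aa

  | aabaa => aaa
  | bab
  | bbab
  | baababb => abbabb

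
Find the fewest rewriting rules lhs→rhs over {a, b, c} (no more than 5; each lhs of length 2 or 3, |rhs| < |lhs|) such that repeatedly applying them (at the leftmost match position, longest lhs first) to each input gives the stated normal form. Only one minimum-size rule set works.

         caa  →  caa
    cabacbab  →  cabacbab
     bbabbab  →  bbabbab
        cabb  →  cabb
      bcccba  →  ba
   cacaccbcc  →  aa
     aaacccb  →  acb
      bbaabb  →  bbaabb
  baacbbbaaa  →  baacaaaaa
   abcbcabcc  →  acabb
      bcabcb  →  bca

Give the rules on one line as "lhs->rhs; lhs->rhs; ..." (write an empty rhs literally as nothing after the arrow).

  | caa
  | cabacbab
  | bbabbab
  | cabb

acc->c; bbb->aa; bcb->; cc->b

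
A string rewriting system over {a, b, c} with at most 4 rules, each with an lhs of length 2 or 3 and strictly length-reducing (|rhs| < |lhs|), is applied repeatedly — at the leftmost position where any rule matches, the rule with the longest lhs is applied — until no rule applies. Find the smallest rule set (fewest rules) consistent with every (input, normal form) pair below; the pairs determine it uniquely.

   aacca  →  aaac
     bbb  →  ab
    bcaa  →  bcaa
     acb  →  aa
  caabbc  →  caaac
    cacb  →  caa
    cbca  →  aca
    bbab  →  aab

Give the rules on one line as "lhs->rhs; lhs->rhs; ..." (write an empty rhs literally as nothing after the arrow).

bb->a; cb->a; cca->ac

  | aacca => aaac
  | bbb => ab
  | bcaa
  | acb => aa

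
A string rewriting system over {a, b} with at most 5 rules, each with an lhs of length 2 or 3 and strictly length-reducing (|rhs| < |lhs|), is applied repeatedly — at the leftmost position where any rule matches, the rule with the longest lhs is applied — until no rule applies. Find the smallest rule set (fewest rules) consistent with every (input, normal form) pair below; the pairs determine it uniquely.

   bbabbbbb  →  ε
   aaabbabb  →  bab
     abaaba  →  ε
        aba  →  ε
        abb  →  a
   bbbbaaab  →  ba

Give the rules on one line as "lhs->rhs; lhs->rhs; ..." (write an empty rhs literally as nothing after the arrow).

  | bbabbbbb => abbbbb => ababb => bb => ε
  | aaabbabb => babbabb => baabb => bbbb => bab
  | abaaba => aba => ε
  | aba => ε

aa->b; aba->; bb->; bbb->ba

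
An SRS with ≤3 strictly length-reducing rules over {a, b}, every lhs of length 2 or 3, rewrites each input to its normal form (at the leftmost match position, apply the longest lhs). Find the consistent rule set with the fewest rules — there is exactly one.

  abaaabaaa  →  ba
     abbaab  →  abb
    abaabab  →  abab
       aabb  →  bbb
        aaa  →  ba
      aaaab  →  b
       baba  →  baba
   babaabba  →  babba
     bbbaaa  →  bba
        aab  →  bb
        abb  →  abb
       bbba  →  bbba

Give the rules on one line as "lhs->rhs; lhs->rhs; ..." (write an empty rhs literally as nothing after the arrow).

aa->b; baa->

  | abaaabaaa => aabaaa => bbaaa => ba
  | abbaab => abb
  | abaabab => abab
  | aabb => bbb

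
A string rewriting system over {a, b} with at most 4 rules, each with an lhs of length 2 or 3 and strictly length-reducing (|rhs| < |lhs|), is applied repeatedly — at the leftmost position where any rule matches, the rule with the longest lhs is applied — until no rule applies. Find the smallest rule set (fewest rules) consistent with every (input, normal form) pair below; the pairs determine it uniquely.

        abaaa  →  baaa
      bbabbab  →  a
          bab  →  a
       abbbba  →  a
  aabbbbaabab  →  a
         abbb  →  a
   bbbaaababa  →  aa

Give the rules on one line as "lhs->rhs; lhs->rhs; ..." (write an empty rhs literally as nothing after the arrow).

ab->b; abb->b; bb->a; bbb->

  | abaaa => baaa
  | bbabbab => aabbab => abab => bab => bb => a
  | bab => bb => a
  | abbbba => bbba => a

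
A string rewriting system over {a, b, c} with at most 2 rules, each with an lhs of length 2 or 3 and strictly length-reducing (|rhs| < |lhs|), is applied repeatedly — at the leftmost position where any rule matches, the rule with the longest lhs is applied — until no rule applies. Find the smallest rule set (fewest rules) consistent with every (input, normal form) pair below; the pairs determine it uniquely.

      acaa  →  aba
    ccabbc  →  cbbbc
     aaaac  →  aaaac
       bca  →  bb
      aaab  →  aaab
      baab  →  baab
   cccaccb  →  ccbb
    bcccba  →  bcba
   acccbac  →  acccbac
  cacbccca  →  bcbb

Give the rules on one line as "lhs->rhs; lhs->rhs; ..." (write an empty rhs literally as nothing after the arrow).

  | acaa => aba
  | ccabbc => cbbbc
  | aaaac
  | bca => bb

bcc->b; ca->b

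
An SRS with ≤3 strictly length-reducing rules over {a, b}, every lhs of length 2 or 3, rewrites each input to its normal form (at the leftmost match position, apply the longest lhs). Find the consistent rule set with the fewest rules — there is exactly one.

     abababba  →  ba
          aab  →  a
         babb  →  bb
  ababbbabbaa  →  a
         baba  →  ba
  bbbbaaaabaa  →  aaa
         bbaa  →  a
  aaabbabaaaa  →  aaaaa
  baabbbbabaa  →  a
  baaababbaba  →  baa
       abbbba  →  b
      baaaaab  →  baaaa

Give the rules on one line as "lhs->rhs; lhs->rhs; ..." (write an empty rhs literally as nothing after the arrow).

  | abababba => ababba => abba => ba
  | aab => a
  | babb => bb
  | ababbbabbaa => abbbabbaa => bbabbaa => bbaa => a

ab->; bba->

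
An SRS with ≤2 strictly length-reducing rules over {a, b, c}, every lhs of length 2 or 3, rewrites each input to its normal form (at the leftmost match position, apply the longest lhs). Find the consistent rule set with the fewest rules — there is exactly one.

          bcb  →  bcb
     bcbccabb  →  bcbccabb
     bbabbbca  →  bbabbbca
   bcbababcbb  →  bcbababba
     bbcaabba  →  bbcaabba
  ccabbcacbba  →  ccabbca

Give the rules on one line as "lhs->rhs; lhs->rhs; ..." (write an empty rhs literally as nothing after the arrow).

  | bcb
  | bcbccabb
  | bbabbbca
  | bcbababcbb => bcbababba

baa->; cbb->ba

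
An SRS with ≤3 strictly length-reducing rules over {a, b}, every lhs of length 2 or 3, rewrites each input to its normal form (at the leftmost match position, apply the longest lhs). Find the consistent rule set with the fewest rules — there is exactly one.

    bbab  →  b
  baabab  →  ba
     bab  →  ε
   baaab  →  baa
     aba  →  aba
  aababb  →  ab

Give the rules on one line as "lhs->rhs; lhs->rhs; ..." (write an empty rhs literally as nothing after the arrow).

  | bbab => b
  | baabab => baab => ba
  | bab => ε
  | baaab => baa

aab->a; bab->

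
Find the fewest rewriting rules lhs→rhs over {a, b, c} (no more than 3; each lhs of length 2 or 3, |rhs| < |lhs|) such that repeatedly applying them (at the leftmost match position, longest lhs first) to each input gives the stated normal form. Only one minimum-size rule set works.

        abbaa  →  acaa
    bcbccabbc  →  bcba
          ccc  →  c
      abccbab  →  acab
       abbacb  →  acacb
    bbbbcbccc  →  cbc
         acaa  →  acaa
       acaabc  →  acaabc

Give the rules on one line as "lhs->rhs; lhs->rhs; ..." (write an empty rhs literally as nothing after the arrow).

bb->c; cc->

  | abbaa => acaa
  | bcbccabbc => bcbabbc => bcbacc => bcba
  | ccc => c
  | abccbab => abbab => acab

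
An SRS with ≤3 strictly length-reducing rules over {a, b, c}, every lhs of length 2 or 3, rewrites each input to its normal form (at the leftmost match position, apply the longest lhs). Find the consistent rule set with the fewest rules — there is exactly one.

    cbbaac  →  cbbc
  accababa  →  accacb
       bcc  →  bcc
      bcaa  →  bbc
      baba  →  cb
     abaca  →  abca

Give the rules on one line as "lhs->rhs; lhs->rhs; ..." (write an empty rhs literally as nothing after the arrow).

ba->b; bab->cb; caa->bc

  | cbbaac => cbbac => cbbc
  | accababa => accacba => accacb
  | bcc
  | bcaa => bbc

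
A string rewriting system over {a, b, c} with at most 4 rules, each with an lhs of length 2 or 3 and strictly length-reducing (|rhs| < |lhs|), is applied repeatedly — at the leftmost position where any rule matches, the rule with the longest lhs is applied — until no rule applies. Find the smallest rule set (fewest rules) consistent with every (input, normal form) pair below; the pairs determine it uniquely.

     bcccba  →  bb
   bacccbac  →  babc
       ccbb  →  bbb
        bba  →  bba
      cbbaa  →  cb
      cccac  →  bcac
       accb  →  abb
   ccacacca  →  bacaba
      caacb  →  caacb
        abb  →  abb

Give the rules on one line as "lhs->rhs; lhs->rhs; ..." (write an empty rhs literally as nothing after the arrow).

baa->; cba->; cc->b

  | bcccba => bbcba => bb
  | bacccbac => babcbac => babc
  | ccbb => bbb
  | bba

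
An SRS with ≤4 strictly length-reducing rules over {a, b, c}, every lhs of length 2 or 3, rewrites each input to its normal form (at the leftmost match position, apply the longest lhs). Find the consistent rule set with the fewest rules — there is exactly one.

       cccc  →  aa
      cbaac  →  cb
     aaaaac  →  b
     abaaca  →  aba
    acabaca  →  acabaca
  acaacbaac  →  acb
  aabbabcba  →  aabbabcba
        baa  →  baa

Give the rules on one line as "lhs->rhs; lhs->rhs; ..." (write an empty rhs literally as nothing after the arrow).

aaa->b; aac->; cc->a

  | cccc => acc => aa
  | cbaac => cb
  | aaaaac => baac => b
  | abaaca => aba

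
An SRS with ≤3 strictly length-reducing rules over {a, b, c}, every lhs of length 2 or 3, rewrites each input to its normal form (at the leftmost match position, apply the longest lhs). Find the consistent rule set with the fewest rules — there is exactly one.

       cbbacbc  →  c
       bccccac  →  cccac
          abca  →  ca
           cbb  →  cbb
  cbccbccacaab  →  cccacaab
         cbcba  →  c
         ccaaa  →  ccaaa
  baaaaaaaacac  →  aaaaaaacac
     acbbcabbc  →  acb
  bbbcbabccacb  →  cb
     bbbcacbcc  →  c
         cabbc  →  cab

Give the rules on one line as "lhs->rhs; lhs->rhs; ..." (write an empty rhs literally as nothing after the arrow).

abc->c; ba->; bc->

  | cbbacbc => cbcbc => cbc => c
  | bccccac => cccac
  | abca => ca
  | cbb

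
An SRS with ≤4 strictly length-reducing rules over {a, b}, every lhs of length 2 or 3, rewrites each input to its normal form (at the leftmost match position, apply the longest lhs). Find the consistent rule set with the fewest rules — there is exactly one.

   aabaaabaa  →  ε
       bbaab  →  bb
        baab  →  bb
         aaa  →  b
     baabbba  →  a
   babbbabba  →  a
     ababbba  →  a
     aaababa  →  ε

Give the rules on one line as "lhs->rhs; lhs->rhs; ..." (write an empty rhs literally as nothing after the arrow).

aa->; aaa->b; aab->bb; ba->a

  | aabaaabaa => bbaaabaa => baaabaa => aaabaa => bbaa => baa => aa => ε
  | bbaab => baab => aab => bb
  | baab => aab => bb
  | aaa => b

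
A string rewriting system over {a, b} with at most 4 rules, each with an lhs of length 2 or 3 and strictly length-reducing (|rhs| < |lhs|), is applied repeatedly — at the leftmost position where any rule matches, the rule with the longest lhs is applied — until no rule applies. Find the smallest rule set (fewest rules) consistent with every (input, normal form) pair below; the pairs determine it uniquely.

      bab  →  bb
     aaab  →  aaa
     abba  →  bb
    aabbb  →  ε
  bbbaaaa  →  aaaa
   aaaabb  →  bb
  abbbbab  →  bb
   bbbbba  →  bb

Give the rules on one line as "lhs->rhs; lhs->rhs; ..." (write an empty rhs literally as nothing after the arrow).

  | bab => bb
  | aaab => aaa
  | abba => bba => bb
  | aabbb => abbb => bbb => ε

ab->a; abb->bb; ba->b; bbb->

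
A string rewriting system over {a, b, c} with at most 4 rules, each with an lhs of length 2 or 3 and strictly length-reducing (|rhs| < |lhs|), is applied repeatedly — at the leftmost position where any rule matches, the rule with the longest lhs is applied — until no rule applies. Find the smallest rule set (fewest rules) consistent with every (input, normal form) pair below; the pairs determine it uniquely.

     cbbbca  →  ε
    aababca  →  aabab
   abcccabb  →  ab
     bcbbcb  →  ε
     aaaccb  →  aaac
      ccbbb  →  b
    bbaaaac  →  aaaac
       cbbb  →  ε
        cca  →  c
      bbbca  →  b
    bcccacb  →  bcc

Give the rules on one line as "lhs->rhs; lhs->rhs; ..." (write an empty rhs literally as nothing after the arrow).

bb->; ca->; cb->

  | cbbbca => bbca => ca => ε
  | aababca => aabab
  | abcccabb => abccbb => abcb => ab
  | bcbbcb => bbcb => cb => ε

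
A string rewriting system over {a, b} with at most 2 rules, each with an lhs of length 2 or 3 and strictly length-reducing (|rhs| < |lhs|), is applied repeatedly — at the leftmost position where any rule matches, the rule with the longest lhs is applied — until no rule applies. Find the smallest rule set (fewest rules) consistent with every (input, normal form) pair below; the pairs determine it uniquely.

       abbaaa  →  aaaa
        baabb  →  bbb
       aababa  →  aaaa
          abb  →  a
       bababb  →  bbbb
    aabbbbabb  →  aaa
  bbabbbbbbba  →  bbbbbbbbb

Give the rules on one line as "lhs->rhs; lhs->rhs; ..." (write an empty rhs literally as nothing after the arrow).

ab->a; ba->b

  | abbaaa => abaaa => aaaa
  | baabb => babb => bbb
  | aababa => aaaba => aaaa
  | abb => ab => a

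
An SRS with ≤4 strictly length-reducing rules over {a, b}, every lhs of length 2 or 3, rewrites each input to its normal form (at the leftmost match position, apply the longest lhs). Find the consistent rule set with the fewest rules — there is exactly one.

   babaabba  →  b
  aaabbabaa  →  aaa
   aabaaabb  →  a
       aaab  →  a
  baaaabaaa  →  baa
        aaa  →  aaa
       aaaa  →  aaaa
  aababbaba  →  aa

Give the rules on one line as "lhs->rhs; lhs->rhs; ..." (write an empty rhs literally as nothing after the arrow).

aab->bb; ab->a; aba->b; bb->a

  | babaabba => bbabba => aabba => bbba => aba => b
  | aaabbabaa => abbbabaa => abbabaa => ababaa => bbaa => aaa
  | aabaaabb => bbaaabb => aaaabb => aabbb => bbbb => abb => ab => a
  | aaab => abb => ab => a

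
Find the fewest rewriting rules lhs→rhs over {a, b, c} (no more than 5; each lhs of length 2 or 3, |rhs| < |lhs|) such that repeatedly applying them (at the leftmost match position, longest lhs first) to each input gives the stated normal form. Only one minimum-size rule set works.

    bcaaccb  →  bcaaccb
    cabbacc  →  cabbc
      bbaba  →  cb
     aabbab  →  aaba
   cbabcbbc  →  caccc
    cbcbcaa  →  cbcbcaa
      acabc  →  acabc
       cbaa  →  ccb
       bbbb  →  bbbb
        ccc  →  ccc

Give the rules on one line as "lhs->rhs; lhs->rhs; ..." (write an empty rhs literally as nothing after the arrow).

  | bcaaccb
  | cabbacc => cabbc
  | bbaba => baa => cb
  | aabbab => aaba

baa->cb; bab->a; bac->b; cbb->cc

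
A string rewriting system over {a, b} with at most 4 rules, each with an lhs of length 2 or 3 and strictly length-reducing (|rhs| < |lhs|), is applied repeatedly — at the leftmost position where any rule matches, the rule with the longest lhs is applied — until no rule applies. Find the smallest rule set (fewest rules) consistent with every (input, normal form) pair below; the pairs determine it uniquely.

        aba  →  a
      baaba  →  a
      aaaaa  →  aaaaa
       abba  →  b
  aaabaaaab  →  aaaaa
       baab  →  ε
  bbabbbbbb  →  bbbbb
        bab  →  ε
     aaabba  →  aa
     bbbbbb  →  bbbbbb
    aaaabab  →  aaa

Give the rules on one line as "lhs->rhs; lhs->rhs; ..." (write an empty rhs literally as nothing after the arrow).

ab->; ba->b; bab->ab

  | aba => a
  | baaba => baba => aba => a
  | aaaaa
  | abba => ba => b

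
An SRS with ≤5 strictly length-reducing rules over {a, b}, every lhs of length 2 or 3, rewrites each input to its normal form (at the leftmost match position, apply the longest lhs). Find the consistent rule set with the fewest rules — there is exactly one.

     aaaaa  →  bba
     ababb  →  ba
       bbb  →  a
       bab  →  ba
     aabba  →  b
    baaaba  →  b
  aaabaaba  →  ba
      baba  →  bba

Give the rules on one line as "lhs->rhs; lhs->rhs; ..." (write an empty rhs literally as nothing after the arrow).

  | aaaaa => baaa => bba
  | ababb => babb => bab => ba
  | bbb => a
  | bab => ba

aa->b; ab->a; aba->ba; bbb->a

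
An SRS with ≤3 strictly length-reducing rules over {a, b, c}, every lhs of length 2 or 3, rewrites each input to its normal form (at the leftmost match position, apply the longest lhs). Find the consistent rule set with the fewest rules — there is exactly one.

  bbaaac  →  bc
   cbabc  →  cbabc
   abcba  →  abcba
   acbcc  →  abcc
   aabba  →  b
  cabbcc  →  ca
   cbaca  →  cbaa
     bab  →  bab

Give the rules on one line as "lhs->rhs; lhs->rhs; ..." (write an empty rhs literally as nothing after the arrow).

aaa->b; ac->a; bb->

  | bbaaac => aaac => bc
  | cbabc
  | abcba
  | acbcc => abcc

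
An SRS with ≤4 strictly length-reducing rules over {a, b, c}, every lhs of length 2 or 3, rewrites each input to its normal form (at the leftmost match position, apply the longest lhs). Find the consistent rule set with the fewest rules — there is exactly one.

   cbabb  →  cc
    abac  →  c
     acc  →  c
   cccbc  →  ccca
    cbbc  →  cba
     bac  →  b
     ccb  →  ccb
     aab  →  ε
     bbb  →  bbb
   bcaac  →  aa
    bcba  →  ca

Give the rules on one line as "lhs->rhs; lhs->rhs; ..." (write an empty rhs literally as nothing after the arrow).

  | cbabb => cbcb => cab => cc
  | abac => cac => c
  | acc => c
  | cccbc => ccca

ab->c; ac->; bc->a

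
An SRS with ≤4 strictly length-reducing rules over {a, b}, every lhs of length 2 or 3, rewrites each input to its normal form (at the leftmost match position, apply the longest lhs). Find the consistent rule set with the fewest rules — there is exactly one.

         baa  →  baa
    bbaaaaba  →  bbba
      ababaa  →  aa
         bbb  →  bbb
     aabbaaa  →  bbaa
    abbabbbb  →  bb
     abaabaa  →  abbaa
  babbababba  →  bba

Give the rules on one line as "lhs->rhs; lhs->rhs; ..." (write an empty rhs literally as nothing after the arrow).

aaa->aa; aab->b; bab->a

  | baa
  | bbaaaaba => bbaaaba => bbaaba => bbba
  | ababaa => aaaa => aaa => aa
  | bbb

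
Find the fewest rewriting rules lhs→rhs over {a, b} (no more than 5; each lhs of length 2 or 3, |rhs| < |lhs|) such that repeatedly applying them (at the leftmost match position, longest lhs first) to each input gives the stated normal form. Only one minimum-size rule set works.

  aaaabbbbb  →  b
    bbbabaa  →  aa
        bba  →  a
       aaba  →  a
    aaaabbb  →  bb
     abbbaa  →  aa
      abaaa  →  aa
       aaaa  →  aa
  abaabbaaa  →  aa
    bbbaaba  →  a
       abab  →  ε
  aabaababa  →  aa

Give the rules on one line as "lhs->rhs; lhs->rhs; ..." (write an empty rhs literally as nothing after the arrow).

aaa->aa; aab->; ba->a; bbb->

  | aaaabbbbb => aaabbbbb => aabbbbb => bbbb => b
  | bbbabaa => abaa => aaa => aa
  | bba => ba => a
  | aaba => a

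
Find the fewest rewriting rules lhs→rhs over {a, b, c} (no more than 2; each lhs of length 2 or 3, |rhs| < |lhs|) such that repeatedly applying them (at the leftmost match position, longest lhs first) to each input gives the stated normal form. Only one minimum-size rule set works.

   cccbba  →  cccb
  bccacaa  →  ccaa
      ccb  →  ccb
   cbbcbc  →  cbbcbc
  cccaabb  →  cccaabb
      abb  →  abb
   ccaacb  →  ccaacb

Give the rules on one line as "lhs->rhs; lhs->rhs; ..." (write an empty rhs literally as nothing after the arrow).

  | cccbba => cccb
  | bccacaa => cbacaa => ccaa
  | ccb
  | cbbcbc

ba->; bcc->cb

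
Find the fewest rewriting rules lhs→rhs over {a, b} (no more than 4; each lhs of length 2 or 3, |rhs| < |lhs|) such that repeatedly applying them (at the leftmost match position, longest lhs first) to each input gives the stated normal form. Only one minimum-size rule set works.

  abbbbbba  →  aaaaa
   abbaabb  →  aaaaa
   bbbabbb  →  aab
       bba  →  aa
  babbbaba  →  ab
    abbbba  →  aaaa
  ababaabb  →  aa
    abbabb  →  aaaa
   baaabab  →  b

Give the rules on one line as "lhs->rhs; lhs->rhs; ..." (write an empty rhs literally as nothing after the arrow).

  | abbbbbba => aabbbba => aaabba => aaaaa
  | abbaabb => aaaabb => aaaaa
  | bbbabbb => ababbb => abbb => aab
  | bba => aa

ba->b; bab->b; bb->a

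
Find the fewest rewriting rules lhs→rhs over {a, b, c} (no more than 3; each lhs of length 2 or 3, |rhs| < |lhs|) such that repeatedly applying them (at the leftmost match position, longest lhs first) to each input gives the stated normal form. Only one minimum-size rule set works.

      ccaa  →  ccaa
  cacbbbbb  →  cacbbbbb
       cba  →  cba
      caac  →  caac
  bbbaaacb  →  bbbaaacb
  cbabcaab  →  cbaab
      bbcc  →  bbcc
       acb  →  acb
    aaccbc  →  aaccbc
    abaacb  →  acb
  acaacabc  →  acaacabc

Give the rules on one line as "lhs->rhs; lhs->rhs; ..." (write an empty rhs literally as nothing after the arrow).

aba->; bca->

  | ccaa
  | cacbbbbb
  | cba
  | caac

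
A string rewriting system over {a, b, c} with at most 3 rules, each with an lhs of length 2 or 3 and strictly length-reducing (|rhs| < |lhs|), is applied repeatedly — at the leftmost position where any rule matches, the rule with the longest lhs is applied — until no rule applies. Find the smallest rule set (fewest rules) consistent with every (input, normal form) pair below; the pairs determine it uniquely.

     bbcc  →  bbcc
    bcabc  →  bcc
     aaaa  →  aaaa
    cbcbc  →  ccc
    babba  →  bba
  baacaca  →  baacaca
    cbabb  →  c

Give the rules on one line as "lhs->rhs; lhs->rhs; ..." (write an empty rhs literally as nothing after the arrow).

ab->; cb->c

  | bbcc
  | bcabc => bcc
  | aaaa
  | cbcbc => ccbc => ccc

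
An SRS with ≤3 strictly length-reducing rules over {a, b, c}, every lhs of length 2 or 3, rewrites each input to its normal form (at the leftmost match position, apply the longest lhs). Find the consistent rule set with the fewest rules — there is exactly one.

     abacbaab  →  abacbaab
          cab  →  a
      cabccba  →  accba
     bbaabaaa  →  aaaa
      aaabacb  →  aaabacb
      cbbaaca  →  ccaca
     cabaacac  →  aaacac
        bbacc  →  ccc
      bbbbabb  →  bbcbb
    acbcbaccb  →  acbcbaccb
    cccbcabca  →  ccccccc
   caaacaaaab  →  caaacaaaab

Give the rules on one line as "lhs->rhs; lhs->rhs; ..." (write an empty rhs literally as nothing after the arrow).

  | abacbaab
  | cab => a
  | cabccba => accba
  | bbaabaaa => cabaaa => aaaa

bba->c; bca->cc; cab->a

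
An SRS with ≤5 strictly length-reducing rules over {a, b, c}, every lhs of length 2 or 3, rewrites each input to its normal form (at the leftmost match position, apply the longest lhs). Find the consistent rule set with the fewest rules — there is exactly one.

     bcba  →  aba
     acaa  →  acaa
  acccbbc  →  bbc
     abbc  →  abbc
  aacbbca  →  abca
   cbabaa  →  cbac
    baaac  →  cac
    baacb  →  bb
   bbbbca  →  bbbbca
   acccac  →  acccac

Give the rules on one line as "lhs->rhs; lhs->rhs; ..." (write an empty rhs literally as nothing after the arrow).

  | bcba => aba
  | acaa
  | acccbbc => acbbbc => bbc
  | abbc

acb->; baa->c; bcb->ab; ccb->bb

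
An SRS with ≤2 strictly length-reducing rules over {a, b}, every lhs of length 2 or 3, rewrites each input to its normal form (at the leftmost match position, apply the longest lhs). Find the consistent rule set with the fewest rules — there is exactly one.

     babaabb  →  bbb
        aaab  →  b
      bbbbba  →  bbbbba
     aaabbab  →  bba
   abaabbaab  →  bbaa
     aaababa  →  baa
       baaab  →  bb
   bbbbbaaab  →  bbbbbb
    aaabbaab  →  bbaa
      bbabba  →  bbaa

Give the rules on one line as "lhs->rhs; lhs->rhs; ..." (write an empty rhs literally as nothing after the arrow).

  | babaabb => baaabb => bbb
  | aaab => b
  | bbbbba
  | aaabbab => bbab => bba

aaa->; ab->a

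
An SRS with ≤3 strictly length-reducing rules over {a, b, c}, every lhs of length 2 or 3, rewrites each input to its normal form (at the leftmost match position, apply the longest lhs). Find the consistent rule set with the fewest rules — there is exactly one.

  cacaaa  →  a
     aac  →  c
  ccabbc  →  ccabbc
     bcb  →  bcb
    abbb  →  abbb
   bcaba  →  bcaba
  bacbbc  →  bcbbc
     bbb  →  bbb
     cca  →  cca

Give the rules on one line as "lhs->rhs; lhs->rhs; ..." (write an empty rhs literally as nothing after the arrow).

  | cacaaa => ccaaa => caa => a
  | aac => ac => c
  | ccabbc
  | bcb

ac->c; caa->a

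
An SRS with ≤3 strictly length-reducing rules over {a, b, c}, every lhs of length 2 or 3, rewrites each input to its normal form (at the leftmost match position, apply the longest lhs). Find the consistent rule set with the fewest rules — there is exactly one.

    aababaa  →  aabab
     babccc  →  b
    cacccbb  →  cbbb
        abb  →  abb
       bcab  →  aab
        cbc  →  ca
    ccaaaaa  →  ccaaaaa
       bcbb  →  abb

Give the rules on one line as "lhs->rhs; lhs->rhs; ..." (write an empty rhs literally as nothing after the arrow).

ac->b; baa->b; bc->a

  | aababaa => aabab
  | babccc => baacc => bcc => ac => b
  | cacccbb => cbccbb => cacbb => cbbb
  | abb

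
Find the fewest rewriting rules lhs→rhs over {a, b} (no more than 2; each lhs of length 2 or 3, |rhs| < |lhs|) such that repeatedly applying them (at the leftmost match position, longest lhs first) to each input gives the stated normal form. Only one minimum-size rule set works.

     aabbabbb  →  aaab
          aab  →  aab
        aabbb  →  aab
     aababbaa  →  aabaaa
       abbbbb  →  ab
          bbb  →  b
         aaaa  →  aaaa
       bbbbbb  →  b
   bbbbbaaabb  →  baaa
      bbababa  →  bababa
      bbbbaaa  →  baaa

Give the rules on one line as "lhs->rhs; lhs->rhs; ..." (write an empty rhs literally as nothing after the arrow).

abb->a; bb->b

  | aabbabbb => aaabbb => aaab
  | aab
  | aabbb => aab
  | aababbaa => aabaaa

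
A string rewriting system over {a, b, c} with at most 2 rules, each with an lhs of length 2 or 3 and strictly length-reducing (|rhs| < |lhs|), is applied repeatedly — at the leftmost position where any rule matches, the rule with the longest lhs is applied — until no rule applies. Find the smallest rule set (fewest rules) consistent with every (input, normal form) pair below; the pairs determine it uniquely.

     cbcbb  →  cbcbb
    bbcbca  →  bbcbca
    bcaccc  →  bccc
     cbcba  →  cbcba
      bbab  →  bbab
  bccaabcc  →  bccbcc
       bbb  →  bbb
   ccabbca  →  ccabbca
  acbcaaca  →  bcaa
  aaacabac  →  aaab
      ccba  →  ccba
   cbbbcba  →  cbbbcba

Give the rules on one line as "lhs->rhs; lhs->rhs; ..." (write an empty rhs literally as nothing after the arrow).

abc->bc; ac->

  | cbcbb
  | bbcbca
  | bcaccc => bccc
  | cbcba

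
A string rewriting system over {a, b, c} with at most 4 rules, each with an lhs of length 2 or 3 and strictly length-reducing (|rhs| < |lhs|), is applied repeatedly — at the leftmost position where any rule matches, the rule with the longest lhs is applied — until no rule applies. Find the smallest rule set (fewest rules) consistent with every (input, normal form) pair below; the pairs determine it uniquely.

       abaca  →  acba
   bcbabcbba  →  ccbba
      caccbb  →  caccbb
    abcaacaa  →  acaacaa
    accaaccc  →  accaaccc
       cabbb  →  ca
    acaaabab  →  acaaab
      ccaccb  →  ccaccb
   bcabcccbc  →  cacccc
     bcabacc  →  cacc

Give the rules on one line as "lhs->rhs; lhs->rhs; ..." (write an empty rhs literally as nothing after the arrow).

  | abaca => acba
  | bcbabcbba => cbabcbba => cbcbba => ccbba
  | caccbb
  | abcaacaa => acaacaa

bab->b; bac->cb; bbb->; bc->c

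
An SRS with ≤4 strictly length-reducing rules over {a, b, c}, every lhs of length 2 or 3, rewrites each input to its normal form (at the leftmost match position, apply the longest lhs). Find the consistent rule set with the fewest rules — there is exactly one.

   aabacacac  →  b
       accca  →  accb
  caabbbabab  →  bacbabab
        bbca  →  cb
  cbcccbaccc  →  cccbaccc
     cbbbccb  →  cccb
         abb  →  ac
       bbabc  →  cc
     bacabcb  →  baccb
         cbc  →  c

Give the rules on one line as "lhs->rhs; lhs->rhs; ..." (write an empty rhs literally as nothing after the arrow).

aac->b; bb->c; bc->; ca->b

  | aabacacac => aababcac => aabaac => aabb => aac => b
  | accca => accb
  | caabbbabab => babbbabab => bacbabab
  | bbca => cca => cb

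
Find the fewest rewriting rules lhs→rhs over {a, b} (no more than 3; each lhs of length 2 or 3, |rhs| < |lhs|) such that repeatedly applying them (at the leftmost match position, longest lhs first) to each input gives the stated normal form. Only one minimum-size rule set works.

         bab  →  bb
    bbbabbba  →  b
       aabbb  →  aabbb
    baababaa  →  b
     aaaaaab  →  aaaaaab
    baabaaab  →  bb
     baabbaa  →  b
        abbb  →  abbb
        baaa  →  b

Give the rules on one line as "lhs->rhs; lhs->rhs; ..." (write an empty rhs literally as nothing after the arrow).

ba->b; bba->ba

  | bab => bb
  | bbbabbba => bbabbba => babbba => bbbba => bbba => bba => ba => b
  | aabbb
  | baababaa => bababaa => bbabaa => babaa => bbaa => baa => ba => b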